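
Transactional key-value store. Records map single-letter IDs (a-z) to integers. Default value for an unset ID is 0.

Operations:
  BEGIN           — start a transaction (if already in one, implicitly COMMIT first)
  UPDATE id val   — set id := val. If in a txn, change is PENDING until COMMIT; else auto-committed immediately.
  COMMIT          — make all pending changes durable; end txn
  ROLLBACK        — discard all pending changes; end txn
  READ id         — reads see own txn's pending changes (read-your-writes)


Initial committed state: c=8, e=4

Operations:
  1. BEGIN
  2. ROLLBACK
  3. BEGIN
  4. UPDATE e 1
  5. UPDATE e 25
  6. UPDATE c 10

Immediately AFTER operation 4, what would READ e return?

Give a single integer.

Initial committed: {c=8, e=4}
Op 1: BEGIN: in_txn=True, pending={}
Op 2: ROLLBACK: discarded pending []; in_txn=False
Op 3: BEGIN: in_txn=True, pending={}
Op 4: UPDATE e=1 (pending; pending now {e=1})
After op 4: visible(e) = 1 (pending={e=1}, committed={c=8, e=4})

Answer: 1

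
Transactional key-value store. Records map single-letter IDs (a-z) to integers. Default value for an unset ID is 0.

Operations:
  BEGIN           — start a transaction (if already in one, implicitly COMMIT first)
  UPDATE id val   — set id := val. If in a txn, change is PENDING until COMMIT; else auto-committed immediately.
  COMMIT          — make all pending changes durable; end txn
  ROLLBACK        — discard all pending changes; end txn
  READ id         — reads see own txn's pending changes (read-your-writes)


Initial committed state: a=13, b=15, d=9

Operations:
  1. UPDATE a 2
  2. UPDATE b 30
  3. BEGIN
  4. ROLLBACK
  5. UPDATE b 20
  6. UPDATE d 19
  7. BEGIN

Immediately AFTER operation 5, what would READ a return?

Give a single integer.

Answer: 2

Derivation:
Initial committed: {a=13, b=15, d=9}
Op 1: UPDATE a=2 (auto-commit; committed a=2)
Op 2: UPDATE b=30 (auto-commit; committed b=30)
Op 3: BEGIN: in_txn=True, pending={}
Op 4: ROLLBACK: discarded pending []; in_txn=False
Op 5: UPDATE b=20 (auto-commit; committed b=20)
After op 5: visible(a) = 2 (pending={}, committed={a=2, b=20, d=9})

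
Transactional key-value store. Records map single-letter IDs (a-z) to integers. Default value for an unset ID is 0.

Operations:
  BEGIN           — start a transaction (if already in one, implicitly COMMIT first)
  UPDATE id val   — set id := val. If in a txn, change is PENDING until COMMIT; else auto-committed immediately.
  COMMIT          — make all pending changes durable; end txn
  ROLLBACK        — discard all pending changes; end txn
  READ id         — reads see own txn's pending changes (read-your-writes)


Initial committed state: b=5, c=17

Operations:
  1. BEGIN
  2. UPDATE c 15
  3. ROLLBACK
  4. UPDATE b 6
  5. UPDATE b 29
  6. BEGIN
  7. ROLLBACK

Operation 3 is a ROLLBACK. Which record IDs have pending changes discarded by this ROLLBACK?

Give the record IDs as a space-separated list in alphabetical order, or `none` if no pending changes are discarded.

Answer: c

Derivation:
Initial committed: {b=5, c=17}
Op 1: BEGIN: in_txn=True, pending={}
Op 2: UPDATE c=15 (pending; pending now {c=15})
Op 3: ROLLBACK: discarded pending ['c']; in_txn=False
Op 4: UPDATE b=6 (auto-commit; committed b=6)
Op 5: UPDATE b=29 (auto-commit; committed b=29)
Op 6: BEGIN: in_txn=True, pending={}
Op 7: ROLLBACK: discarded pending []; in_txn=False
ROLLBACK at op 3 discards: ['c']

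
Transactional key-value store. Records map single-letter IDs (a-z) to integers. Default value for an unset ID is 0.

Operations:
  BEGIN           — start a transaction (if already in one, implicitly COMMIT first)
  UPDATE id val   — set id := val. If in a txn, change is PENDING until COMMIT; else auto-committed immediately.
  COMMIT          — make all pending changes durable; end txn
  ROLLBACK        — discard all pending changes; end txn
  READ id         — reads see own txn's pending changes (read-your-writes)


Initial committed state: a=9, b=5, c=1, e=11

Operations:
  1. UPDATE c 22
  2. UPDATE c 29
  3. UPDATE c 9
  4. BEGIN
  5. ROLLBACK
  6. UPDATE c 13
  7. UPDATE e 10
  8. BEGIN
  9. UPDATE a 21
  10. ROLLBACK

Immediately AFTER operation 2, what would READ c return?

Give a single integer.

Initial committed: {a=9, b=5, c=1, e=11}
Op 1: UPDATE c=22 (auto-commit; committed c=22)
Op 2: UPDATE c=29 (auto-commit; committed c=29)
After op 2: visible(c) = 29 (pending={}, committed={a=9, b=5, c=29, e=11})

Answer: 29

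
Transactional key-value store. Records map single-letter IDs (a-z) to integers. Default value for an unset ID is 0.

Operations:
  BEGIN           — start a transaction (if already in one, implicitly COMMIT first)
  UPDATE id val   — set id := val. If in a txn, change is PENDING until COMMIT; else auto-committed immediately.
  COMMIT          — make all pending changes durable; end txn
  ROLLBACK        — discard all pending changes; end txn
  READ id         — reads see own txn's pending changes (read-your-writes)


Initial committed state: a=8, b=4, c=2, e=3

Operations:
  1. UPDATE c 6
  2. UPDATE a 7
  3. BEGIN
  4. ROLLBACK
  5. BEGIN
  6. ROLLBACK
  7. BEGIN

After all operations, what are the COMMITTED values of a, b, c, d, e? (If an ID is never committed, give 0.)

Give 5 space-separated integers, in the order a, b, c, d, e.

Initial committed: {a=8, b=4, c=2, e=3}
Op 1: UPDATE c=6 (auto-commit; committed c=6)
Op 2: UPDATE a=7 (auto-commit; committed a=7)
Op 3: BEGIN: in_txn=True, pending={}
Op 4: ROLLBACK: discarded pending []; in_txn=False
Op 5: BEGIN: in_txn=True, pending={}
Op 6: ROLLBACK: discarded pending []; in_txn=False
Op 7: BEGIN: in_txn=True, pending={}
Final committed: {a=7, b=4, c=6, e=3}

Answer: 7 4 6 0 3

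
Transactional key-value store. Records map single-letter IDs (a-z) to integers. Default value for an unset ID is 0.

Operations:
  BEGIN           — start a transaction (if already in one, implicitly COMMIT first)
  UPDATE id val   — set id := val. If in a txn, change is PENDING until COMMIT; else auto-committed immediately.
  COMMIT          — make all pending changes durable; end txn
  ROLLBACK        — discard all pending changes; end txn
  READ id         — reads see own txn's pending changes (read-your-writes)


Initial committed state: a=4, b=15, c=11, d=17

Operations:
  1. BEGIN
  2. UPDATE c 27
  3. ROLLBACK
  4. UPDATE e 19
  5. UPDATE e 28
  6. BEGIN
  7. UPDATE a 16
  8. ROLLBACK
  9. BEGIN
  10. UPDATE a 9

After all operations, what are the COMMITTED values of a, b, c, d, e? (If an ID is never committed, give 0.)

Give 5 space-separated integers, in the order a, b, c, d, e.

Answer: 4 15 11 17 28

Derivation:
Initial committed: {a=4, b=15, c=11, d=17}
Op 1: BEGIN: in_txn=True, pending={}
Op 2: UPDATE c=27 (pending; pending now {c=27})
Op 3: ROLLBACK: discarded pending ['c']; in_txn=False
Op 4: UPDATE e=19 (auto-commit; committed e=19)
Op 5: UPDATE e=28 (auto-commit; committed e=28)
Op 6: BEGIN: in_txn=True, pending={}
Op 7: UPDATE a=16 (pending; pending now {a=16})
Op 8: ROLLBACK: discarded pending ['a']; in_txn=False
Op 9: BEGIN: in_txn=True, pending={}
Op 10: UPDATE a=9 (pending; pending now {a=9})
Final committed: {a=4, b=15, c=11, d=17, e=28}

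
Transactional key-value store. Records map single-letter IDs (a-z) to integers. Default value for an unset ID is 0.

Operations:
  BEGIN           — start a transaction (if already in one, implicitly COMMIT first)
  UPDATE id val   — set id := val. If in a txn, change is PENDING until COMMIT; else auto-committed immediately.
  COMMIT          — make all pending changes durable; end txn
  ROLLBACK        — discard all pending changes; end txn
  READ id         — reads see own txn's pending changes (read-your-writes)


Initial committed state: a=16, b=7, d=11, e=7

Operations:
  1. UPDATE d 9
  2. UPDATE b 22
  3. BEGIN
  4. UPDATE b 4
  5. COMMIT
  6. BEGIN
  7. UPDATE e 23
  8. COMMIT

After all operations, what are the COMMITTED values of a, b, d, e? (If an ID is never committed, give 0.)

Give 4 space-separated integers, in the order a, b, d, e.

Answer: 16 4 9 23

Derivation:
Initial committed: {a=16, b=7, d=11, e=7}
Op 1: UPDATE d=9 (auto-commit; committed d=9)
Op 2: UPDATE b=22 (auto-commit; committed b=22)
Op 3: BEGIN: in_txn=True, pending={}
Op 4: UPDATE b=4 (pending; pending now {b=4})
Op 5: COMMIT: merged ['b'] into committed; committed now {a=16, b=4, d=9, e=7}
Op 6: BEGIN: in_txn=True, pending={}
Op 7: UPDATE e=23 (pending; pending now {e=23})
Op 8: COMMIT: merged ['e'] into committed; committed now {a=16, b=4, d=9, e=23}
Final committed: {a=16, b=4, d=9, e=23}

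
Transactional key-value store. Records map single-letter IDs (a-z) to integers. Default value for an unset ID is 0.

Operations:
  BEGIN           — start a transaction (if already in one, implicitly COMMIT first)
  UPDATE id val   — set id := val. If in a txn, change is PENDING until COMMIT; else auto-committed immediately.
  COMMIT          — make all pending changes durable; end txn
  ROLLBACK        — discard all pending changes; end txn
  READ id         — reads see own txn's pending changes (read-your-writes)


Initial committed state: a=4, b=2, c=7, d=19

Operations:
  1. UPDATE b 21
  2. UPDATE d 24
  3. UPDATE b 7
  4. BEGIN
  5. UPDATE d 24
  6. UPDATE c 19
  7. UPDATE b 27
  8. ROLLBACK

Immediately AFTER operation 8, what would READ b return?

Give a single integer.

Answer: 7

Derivation:
Initial committed: {a=4, b=2, c=7, d=19}
Op 1: UPDATE b=21 (auto-commit; committed b=21)
Op 2: UPDATE d=24 (auto-commit; committed d=24)
Op 3: UPDATE b=7 (auto-commit; committed b=7)
Op 4: BEGIN: in_txn=True, pending={}
Op 5: UPDATE d=24 (pending; pending now {d=24})
Op 6: UPDATE c=19 (pending; pending now {c=19, d=24})
Op 7: UPDATE b=27 (pending; pending now {b=27, c=19, d=24})
Op 8: ROLLBACK: discarded pending ['b', 'c', 'd']; in_txn=False
After op 8: visible(b) = 7 (pending={}, committed={a=4, b=7, c=7, d=24})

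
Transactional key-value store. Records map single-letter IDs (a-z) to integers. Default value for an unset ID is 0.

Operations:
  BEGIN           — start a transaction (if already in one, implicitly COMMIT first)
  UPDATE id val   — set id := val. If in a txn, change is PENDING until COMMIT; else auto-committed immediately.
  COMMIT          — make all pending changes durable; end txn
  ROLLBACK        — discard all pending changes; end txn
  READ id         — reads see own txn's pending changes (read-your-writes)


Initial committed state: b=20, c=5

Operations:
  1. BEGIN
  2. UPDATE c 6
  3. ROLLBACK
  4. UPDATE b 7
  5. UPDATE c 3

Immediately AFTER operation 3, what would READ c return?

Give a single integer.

Answer: 5

Derivation:
Initial committed: {b=20, c=5}
Op 1: BEGIN: in_txn=True, pending={}
Op 2: UPDATE c=6 (pending; pending now {c=6})
Op 3: ROLLBACK: discarded pending ['c']; in_txn=False
After op 3: visible(c) = 5 (pending={}, committed={b=20, c=5})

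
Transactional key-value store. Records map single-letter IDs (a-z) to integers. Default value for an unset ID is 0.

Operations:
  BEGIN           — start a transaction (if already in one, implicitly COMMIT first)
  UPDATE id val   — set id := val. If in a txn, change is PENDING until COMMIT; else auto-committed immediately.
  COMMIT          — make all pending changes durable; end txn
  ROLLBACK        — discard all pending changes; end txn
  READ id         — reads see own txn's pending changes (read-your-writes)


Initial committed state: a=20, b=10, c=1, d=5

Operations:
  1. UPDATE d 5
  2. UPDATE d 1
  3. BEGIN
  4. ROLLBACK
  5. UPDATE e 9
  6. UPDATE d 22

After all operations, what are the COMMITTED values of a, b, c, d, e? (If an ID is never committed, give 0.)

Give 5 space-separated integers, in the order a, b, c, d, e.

Initial committed: {a=20, b=10, c=1, d=5}
Op 1: UPDATE d=5 (auto-commit; committed d=5)
Op 2: UPDATE d=1 (auto-commit; committed d=1)
Op 3: BEGIN: in_txn=True, pending={}
Op 4: ROLLBACK: discarded pending []; in_txn=False
Op 5: UPDATE e=9 (auto-commit; committed e=9)
Op 6: UPDATE d=22 (auto-commit; committed d=22)
Final committed: {a=20, b=10, c=1, d=22, e=9}

Answer: 20 10 1 22 9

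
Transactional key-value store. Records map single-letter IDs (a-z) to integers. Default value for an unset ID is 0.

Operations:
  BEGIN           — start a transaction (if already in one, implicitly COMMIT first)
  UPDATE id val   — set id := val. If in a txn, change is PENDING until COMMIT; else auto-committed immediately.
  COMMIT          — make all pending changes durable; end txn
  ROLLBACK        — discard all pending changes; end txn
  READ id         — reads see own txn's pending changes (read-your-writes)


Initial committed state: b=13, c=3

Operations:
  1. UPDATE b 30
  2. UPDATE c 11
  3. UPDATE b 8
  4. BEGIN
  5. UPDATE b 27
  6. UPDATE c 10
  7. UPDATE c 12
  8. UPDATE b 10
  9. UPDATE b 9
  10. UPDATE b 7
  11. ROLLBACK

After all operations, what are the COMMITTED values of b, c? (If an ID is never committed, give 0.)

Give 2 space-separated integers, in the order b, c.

Answer: 8 11

Derivation:
Initial committed: {b=13, c=3}
Op 1: UPDATE b=30 (auto-commit; committed b=30)
Op 2: UPDATE c=11 (auto-commit; committed c=11)
Op 3: UPDATE b=8 (auto-commit; committed b=8)
Op 4: BEGIN: in_txn=True, pending={}
Op 5: UPDATE b=27 (pending; pending now {b=27})
Op 6: UPDATE c=10 (pending; pending now {b=27, c=10})
Op 7: UPDATE c=12 (pending; pending now {b=27, c=12})
Op 8: UPDATE b=10 (pending; pending now {b=10, c=12})
Op 9: UPDATE b=9 (pending; pending now {b=9, c=12})
Op 10: UPDATE b=7 (pending; pending now {b=7, c=12})
Op 11: ROLLBACK: discarded pending ['b', 'c']; in_txn=False
Final committed: {b=8, c=11}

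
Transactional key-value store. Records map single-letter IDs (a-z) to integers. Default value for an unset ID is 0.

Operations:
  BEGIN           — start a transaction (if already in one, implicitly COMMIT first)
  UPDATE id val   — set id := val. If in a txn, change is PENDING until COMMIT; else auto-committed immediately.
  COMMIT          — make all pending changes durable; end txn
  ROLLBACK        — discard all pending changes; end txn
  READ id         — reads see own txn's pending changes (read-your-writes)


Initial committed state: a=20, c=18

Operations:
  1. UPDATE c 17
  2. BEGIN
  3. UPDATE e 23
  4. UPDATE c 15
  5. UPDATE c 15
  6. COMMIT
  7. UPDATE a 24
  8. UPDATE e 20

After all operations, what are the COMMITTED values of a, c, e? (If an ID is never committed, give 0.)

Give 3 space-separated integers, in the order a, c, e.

Answer: 24 15 20

Derivation:
Initial committed: {a=20, c=18}
Op 1: UPDATE c=17 (auto-commit; committed c=17)
Op 2: BEGIN: in_txn=True, pending={}
Op 3: UPDATE e=23 (pending; pending now {e=23})
Op 4: UPDATE c=15 (pending; pending now {c=15, e=23})
Op 5: UPDATE c=15 (pending; pending now {c=15, e=23})
Op 6: COMMIT: merged ['c', 'e'] into committed; committed now {a=20, c=15, e=23}
Op 7: UPDATE a=24 (auto-commit; committed a=24)
Op 8: UPDATE e=20 (auto-commit; committed e=20)
Final committed: {a=24, c=15, e=20}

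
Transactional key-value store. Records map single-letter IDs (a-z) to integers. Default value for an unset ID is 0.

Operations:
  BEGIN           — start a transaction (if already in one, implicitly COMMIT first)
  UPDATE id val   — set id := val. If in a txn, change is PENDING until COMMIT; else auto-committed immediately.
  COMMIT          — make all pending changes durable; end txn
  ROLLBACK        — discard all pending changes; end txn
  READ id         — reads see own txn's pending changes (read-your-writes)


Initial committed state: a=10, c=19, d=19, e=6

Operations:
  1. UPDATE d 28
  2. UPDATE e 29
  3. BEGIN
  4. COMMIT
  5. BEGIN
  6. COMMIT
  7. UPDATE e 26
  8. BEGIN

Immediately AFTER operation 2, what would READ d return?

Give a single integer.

Initial committed: {a=10, c=19, d=19, e=6}
Op 1: UPDATE d=28 (auto-commit; committed d=28)
Op 2: UPDATE e=29 (auto-commit; committed e=29)
After op 2: visible(d) = 28 (pending={}, committed={a=10, c=19, d=28, e=29})

Answer: 28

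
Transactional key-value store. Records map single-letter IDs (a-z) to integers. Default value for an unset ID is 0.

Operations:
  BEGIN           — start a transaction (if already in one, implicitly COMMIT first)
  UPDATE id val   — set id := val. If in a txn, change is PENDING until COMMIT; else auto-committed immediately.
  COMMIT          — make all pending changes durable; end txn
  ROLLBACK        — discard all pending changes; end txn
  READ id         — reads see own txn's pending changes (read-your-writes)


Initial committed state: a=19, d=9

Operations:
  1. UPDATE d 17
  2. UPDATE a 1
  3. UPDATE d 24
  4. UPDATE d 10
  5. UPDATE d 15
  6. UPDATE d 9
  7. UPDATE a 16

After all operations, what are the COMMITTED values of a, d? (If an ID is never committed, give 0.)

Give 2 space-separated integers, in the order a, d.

Initial committed: {a=19, d=9}
Op 1: UPDATE d=17 (auto-commit; committed d=17)
Op 2: UPDATE a=1 (auto-commit; committed a=1)
Op 3: UPDATE d=24 (auto-commit; committed d=24)
Op 4: UPDATE d=10 (auto-commit; committed d=10)
Op 5: UPDATE d=15 (auto-commit; committed d=15)
Op 6: UPDATE d=9 (auto-commit; committed d=9)
Op 7: UPDATE a=16 (auto-commit; committed a=16)
Final committed: {a=16, d=9}

Answer: 16 9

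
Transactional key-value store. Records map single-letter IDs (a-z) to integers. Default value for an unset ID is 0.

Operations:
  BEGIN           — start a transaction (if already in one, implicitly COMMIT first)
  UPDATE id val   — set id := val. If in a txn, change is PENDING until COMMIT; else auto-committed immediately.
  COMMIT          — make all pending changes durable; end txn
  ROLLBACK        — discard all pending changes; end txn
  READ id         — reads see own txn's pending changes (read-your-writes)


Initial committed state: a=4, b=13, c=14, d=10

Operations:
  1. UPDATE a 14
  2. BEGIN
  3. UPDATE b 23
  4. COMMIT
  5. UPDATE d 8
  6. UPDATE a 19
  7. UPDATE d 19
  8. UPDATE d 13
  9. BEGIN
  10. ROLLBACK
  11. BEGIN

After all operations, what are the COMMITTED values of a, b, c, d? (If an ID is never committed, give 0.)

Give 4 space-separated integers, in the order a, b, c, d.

Initial committed: {a=4, b=13, c=14, d=10}
Op 1: UPDATE a=14 (auto-commit; committed a=14)
Op 2: BEGIN: in_txn=True, pending={}
Op 3: UPDATE b=23 (pending; pending now {b=23})
Op 4: COMMIT: merged ['b'] into committed; committed now {a=14, b=23, c=14, d=10}
Op 5: UPDATE d=8 (auto-commit; committed d=8)
Op 6: UPDATE a=19 (auto-commit; committed a=19)
Op 7: UPDATE d=19 (auto-commit; committed d=19)
Op 8: UPDATE d=13 (auto-commit; committed d=13)
Op 9: BEGIN: in_txn=True, pending={}
Op 10: ROLLBACK: discarded pending []; in_txn=False
Op 11: BEGIN: in_txn=True, pending={}
Final committed: {a=19, b=23, c=14, d=13}

Answer: 19 23 14 13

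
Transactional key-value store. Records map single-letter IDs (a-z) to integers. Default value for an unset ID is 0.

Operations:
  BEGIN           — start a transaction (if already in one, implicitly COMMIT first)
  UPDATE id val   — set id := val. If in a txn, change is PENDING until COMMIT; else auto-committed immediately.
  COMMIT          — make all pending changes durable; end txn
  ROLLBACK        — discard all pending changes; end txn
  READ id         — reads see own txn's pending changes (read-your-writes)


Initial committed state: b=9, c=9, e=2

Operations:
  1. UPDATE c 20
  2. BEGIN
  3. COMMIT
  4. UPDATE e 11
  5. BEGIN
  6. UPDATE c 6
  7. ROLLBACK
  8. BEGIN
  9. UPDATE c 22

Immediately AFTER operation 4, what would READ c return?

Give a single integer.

Answer: 20

Derivation:
Initial committed: {b=9, c=9, e=2}
Op 1: UPDATE c=20 (auto-commit; committed c=20)
Op 2: BEGIN: in_txn=True, pending={}
Op 3: COMMIT: merged [] into committed; committed now {b=9, c=20, e=2}
Op 4: UPDATE e=11 (auto-commit; committed e=11)
After op 4: visible(c) = 20 (pending={}, committed={b=9, c=20, e=11})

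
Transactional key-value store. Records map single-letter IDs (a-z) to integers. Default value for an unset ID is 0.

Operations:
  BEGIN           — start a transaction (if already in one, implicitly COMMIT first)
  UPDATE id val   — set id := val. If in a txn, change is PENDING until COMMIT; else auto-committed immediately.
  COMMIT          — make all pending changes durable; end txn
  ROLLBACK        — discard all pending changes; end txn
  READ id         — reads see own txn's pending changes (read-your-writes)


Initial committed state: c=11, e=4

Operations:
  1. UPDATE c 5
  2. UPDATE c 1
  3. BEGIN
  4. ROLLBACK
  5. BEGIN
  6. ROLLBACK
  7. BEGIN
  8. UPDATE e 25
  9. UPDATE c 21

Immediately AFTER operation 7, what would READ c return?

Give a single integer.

Initial committed: {c=11, e=4}
Op 1: UPDATE c=5 (auto-commit; committed c=5)
Op 2: UPDATE c=1 (auto-commit; committed c=1)
Op 3: BEGIN: in_txn=True, pending={}
Op 4: ROLLBACK: discarded pending []; in_txn=False
Op 5: BEGIN: in_txn=True, pending={}
Op 6: ROLLBACK: discarded pending []; in_txn=False
Op 7: BEGIN: in_txn=True, pending={}
After op 7: visible(c) = 1 (pending={}, committed={c=1, e=4})

Answer: 1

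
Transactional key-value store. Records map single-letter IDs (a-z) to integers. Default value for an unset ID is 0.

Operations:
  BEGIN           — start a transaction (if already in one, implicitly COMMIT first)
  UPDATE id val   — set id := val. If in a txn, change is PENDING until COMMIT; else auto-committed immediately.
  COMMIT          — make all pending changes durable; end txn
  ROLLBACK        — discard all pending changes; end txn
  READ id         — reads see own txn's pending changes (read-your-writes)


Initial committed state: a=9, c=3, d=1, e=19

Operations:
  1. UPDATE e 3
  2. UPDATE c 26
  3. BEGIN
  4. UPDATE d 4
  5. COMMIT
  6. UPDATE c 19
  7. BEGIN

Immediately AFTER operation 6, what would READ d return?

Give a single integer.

Answer: 4

Derivation:
Initial committed: {a=9, c=3, d=1, e=19}
Op 1: UPDATE e=3 (auto-commit; committed e=3)
Op 2: UPDATE c=26 (auto-commit; committed c=26)
Op 3: BEGIN: in_txn=True, pending={}
Op 4: UPDATE d=4 (pending; pending now {d=4})
Op 5: COMMIT: merged ['d'] into committed; committed now {a=9, c=26, d=4, e=3}
Op 6: UPDATE c=19 (auto-commit; committed c=19)
After op 6: visible(d) = 4 (pending={}, committed={a=9, c=19, d=4, e=3})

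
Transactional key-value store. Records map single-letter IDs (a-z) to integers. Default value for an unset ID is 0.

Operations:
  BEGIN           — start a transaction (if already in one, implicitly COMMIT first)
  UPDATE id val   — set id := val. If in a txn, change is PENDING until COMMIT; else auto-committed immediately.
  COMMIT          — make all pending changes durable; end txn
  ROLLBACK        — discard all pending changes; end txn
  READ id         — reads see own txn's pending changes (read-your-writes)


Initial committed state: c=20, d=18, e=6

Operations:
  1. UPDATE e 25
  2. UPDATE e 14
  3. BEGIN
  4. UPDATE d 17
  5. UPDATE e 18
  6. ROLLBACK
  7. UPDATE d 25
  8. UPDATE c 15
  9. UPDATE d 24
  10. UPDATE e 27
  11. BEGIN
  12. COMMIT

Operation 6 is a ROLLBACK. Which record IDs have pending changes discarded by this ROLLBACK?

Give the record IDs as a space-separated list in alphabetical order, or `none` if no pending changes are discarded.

Answer: d e

Derivation:
Initial committed: {c=20, d=18, e=6}
Op 1: UPDATE e=25 (auto-commit; committed e=25)
Op 2: UPDATE e=14 (auto-commit; committed e=14)
Op 3: BEGIN: in_txn=True, pending={}
Op 4: UPDATE d=17 (pending; pending now {d=17})
Op 5: UPDATE e=18 (pending; pending now {d=17, e=18})
Op 6: ROLLBACK: discarded pending ['d', 'e']; in_txn=False
Op 7: UPDATE d=25 (auto-commit; committed d=25)
Op 8: UPDATE c=15 (auto-commit; committed c=15)
Op 9: UPDATE d=24 (auto-commit; committed d=24)
Op 10: UPDATE e=27 (auto-commit; committed e=27)
Op 11: BEGIN: in_txn=True, pending={}
Op 12: COMMIT: merged [] into committed; committed now {c=15, d=24, e=27}
ROLLBACK at op 6 discards: ['d', 'e']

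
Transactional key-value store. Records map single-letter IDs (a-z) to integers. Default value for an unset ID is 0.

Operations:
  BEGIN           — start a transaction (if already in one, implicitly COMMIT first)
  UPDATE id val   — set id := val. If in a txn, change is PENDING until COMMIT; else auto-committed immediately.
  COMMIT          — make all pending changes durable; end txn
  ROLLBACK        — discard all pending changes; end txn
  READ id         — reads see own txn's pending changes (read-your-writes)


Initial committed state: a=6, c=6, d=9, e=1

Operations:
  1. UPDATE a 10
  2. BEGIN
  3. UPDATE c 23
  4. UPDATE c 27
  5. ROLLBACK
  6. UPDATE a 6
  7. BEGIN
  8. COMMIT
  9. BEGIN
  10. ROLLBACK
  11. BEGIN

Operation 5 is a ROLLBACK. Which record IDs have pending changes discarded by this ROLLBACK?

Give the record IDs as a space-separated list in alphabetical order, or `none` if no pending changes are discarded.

Answer: c

Derivation:
Initial committed: {a=6, c=6, d=9, e=1}
Op 1: UPDATE a=10 (auto-commit; committed a=10)
Op 2: BEGIN: in_txn=True, pending={}
Op 3: UPDATE c=23 (pending; pending now {c=23})
Op 4: UPDATE c=27 (pending; pending now {c=27})
Op 5: ROLLBACK: discarded pending ['c']; in_txn=False
Op 6: UPDATE a=6 (auto-commit; committed a=6)
Op 7: BEGIN: in_txn=True, pending={}
Op 8: COMMIT: merged [] into committed; committed now {a=6, c=6, d=9, e=1}
Op 9: BEGIN: in_txn=True, pending={}
Op 10: ROLLBACK: discarded pending []; in_txn=False
Op 11: BEGIN: in_txn=True, pending={}
ROLLBACK at op 5 discards: ['c']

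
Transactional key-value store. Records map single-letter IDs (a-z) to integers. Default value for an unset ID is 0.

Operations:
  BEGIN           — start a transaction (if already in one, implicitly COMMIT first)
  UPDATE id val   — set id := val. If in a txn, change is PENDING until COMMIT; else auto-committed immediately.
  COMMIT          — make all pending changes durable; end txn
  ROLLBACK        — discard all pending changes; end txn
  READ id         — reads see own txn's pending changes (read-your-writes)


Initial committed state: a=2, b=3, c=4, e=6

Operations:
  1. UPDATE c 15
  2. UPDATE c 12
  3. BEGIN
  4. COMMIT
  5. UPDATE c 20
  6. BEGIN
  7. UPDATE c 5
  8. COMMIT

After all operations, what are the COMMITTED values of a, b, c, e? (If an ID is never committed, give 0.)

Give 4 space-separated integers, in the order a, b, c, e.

Initial committed: {a=2, b=3, c=4, e=6}
Op 1: UPDATE c=15 (auto-commit; committed c=15)
Op 2: UPDATE c=12 (auto-commit; committed c=12)
Op 3: BEGIN: in_txn=True, pending={}
Op 4: COMMIT: merged [] into committed; committed now {a=2, b=3, c=12, e=6}
Op 5: UPDATE c=20 (auto-commit; committed c=20)
Op 6: BEGIN: in_txn=True, pending={}
Op 7: UPDATE c=5 (pending; pending now {c=5})
Op 8: COMMIT: merged ['c'] into committed; committed now {a=2, b=3, c=5, e=6}
Final committed: {a=2, b=3, c=5, e=6}

Answer: 2 3 5 6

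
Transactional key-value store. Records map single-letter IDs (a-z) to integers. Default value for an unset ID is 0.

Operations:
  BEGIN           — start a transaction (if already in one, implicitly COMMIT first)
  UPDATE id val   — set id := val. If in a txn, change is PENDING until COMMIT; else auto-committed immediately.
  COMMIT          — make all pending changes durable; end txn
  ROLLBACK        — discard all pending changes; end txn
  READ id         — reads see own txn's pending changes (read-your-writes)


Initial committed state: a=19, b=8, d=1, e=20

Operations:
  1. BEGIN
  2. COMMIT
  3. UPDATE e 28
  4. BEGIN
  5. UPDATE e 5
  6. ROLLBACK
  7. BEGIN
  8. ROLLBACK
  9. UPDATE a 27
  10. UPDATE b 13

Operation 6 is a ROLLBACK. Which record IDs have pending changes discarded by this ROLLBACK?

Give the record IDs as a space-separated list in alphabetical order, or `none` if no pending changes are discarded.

Initial committed: {a=19, b=8, d=1, e=20}
Op 1: BEGIN: in_txn=True, pending={}
Op 2: COMMIT: merged [] into committed; committed now {a=19, b=8, d=1, e=20}
Op 3: UPDATE e=28 (auto-commit; committed e=28)
Op 4: BEGIN: in_txn=True, pending={}
Op 5: UPDATE e=5 (pending; pending now {e=5})
Op 6: ROLLBACK: discarded pending ['e']; in_txn=False
Op 7: BEGIN: in_txn=True, pending={}
Op 8: ROLLBACK: discarded pending []; in_txn=False
Op 9: UPDATE a=27 (auto-commit; committed a=27)
Op 10: UPDATE b=13 (auto-commit; committed b=13)
ROLLBACK at op 6 discards: ['e']

Answer: e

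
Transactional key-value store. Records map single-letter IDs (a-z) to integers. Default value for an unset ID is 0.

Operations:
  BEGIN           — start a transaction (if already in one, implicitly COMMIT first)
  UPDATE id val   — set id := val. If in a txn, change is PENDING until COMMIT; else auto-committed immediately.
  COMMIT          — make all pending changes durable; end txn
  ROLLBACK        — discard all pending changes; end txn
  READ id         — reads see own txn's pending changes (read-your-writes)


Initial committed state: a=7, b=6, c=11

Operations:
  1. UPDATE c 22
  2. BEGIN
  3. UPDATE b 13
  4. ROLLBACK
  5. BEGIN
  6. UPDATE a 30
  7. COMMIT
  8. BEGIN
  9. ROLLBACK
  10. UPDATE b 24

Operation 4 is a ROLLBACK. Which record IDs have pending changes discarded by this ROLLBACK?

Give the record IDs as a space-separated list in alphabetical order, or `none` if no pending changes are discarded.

Initial committed: {a=7, b=6, c=11}
Op 1: UPDATE c=22 (auto-commit; committed c=22)
Op 2: BEGIN: in_txn=True, pending={}
Op 3: UPDATE b=13 (pending; pending now {b=13})
Op 4: ROLLBACK: discarded pending ['b']; in_txn=False
Op 5: BEGIN: in_txn=True, pending={}
Op 6: UPDATE a=30 (pending; pending now {a=30})
Op 7: COMMIT: merged ['a'] into committed; committed now {a=30, b=6, c=22}
Op 8: BEGIN: in_txn=True, pending={}
Op 9: ROLLBACK: discarded pending []; in_txn=False
Op 10: UPDATE b=24 (auto-commit; committed b=24)
ROLLBACK at op 4 discards: ['b']

Answer: b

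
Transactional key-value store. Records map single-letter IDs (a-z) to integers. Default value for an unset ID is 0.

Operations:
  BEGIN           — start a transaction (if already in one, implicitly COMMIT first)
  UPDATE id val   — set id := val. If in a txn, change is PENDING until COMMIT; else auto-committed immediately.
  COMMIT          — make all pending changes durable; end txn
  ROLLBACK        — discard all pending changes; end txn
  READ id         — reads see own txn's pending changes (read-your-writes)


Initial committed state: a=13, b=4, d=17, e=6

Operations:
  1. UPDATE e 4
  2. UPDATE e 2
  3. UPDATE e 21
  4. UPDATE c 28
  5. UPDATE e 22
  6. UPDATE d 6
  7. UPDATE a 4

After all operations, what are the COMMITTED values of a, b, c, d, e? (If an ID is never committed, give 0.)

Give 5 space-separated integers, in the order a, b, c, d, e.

Initial committed: {a=13, b=4, d=17, e=6}
Op 1: UPDATE e=4 (auto-commit; committed e=4)
Op 2: UPDATE e=2 (auto-commit; committed e=2)
Op 3: UPDATE e=21 (auto-commit; committed e=21)
Op 4: UPDATE c=28 (auto-commit; committed c=28)
Op 5: UPDATE e=22 (auto-commit; committed e=22)
Op 6: UPDATE d=6 (auto-commit; committed d=6)
Op 7: UPDATE a=4 (auto-commit; committed a=4)
Final committed: {a=4, b=4, c=28, d=6, e=22}

Answer: 4 4 28 6 22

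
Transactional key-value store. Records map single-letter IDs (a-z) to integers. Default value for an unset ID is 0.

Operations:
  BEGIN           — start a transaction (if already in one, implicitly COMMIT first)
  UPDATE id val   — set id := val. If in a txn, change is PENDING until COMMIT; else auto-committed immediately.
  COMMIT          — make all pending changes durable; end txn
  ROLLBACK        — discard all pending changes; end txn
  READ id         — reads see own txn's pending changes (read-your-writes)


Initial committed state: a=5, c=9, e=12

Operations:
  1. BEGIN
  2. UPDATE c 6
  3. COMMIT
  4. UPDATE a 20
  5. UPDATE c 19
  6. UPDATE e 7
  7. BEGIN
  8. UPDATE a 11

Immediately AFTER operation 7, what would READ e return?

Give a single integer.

Initial committed: {a=5, c=9, e=12}
Op 1: BEGIN: in_txn=True, pending={}
Op 2: UPDATE c=6 (pending; pending now {c=6})
Op 3: COMMIT: merged ['c'] into committed; committed now {a=5, c=6, e=12}
Op 4: UPDATE a=20 (auto-commit; committed a=20)
Op 5: UPDATE c=19 (auto-commit; committed c=19)
Op 6: UPDATE e=7 (auto-commit; committed e=7)
Op 7: BEGIN: in_txn=True, pending={}
After op 7: visible(e) = 7 (pending={}, committed={a=20, c=19, e=7})

Answer: 7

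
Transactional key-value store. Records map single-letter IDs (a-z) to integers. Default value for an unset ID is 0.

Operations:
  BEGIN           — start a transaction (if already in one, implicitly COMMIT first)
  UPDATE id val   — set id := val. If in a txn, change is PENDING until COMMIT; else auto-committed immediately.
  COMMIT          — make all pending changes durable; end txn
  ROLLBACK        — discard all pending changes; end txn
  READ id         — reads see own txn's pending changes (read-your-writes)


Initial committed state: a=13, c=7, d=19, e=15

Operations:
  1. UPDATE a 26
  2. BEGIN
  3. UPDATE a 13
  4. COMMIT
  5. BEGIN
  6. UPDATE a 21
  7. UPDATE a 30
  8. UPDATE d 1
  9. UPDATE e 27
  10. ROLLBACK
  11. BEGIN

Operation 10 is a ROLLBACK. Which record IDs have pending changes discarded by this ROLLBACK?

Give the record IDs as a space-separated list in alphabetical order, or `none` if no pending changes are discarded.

Initial committed: {a=13, c=7, d=19, e=15}
Op 1: UPDATE a=26 (auto-commit; committed a=26)
Op 2: BEGIN: in_txn=True, pending={}
Op 3: UPDATE a=13 (pending; pending now {a=13})
Op 4: COMMIT: merged ['a'] into committed; committed now {a=13, c=7, d=19, e=15}
Op 5: BEGIN: in_txn=True, pending={}
Op 6: UPDATE a=21 (pending; pending now {a=21})
Op 7: UPDATE a=30 (pending; pending now {a=30})
Op 8: UPDATE d=1 (pending; pending now {a=30, d=1})
Op 9: UPDATE e=27 (pending; pending now {a=30, d=1, e=27})
Op 10: ROLLBACK: discarded pending ['a', 'd', 'e']; in_txn=False
Op 11: BEGIN: in_txn=True, pending={}
ROLLBACK at op 10 discards: ['a', 'd', 'e']

Answer: a d e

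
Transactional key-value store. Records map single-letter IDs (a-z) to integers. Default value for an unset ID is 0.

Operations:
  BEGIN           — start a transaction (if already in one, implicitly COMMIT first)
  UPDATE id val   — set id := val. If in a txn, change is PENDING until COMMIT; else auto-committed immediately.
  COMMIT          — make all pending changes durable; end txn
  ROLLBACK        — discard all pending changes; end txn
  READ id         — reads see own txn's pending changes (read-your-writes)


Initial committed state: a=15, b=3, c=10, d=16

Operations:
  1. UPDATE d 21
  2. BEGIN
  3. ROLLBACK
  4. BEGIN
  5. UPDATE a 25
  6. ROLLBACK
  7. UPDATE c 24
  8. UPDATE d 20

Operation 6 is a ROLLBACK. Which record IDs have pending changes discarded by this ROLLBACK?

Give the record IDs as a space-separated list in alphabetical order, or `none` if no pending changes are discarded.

Initial committed: {a=15, b=3, c=10, d=16}
Op 1: UPDATE d=21 (auto-commit; committed d=21)
Op 2: BEGIN: in_txn=True, pending={}
Op 3: ROLLBACK: discarded pending []; in_txn=False
Op 4: BEGIN: in_txn=True, pending={}
Op 5: UPDATE a=25 (pending; pending now {a=25})
Op 6: ROLLBACK: discarded pending ['a']; in_txn=False
Op 7: UPDATE c=24 (auto-commit; committed c=24)
Op 8: UPDATE d=20 (auto-commit; committed d=20)
ROLLBACK at op 6 discards: ['a']

Answer: a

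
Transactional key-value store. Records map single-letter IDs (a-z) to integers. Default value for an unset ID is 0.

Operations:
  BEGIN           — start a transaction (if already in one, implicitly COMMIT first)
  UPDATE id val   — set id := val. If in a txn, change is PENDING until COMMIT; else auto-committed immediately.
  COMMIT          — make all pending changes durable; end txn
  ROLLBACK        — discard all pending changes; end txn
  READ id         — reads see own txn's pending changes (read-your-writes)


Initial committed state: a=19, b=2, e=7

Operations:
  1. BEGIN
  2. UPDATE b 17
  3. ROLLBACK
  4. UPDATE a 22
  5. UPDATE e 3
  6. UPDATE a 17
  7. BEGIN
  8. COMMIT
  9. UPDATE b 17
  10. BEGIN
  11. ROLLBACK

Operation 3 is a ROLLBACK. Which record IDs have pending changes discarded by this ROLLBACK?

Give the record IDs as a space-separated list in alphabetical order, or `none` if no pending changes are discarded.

Answer: b

Derivation:
Initial committed: {a=19, b=2, e=7}
Op 1: BEGIN: in_txn=True, pending={}
Op 2: UPDATE b=17 (pending; pending now {b=17})
Op 3: ROLLBACK: discarded pending ['b']; in_txn=False
Op 4: UPDATE a=22 (auto-commit; committed a=22)
Op 5: UPDATE e=3 (auto-commit; committed e=3)
Op 6: UPDATE a=17 (auto-commit; committed a=17)
Op 7: BEGIN: in_txn=True, pending={}
Op 8: COMMIT: merged [] into committed; committed now {a=17, b=2, e=3}
Op 9: UPDATE b=17 (auto-commit; committed b=17)
Op 10: BEGIN: in_txn=True, pending={}
Op 11: ROLLBACK: discarded pending []; in_txn=False
ROLLBACK at op 3 discards: ['b']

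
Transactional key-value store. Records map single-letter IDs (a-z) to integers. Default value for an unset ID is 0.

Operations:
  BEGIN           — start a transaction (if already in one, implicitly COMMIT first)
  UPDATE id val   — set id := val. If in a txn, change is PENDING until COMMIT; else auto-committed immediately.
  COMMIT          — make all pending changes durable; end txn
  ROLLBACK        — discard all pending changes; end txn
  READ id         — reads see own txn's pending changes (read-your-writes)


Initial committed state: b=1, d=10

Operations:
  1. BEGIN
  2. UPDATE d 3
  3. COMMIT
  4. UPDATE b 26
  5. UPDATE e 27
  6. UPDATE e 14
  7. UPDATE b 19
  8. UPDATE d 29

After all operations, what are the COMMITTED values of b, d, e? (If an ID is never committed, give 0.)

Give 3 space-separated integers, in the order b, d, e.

Answer: 19 29 14

Derivation:
Initial committed: {b=1, d=10}
Op 1: BEGIN: in_txn=True, pending={}
Op 2: UPDATE d=3 (pending; pending now {d=3})
Op 3: COMMIT: merged ['d'] into committed; committed now {b=1, d=3}
Op 4: UPDATE b=26 (auto-commit; committed b=26)
Op 5: UPDATE e=27 (auto-commit; committed e=27)
Op 6: UPDATE e=14 (auto-commit; committed e=14)
Op 7: UPDATE b=19 (auto-commit; committed b=19)
Op 8: UPDATE d=29 (auto-commit; committed d=29)
Final committed: {b=19, d=29, e=14}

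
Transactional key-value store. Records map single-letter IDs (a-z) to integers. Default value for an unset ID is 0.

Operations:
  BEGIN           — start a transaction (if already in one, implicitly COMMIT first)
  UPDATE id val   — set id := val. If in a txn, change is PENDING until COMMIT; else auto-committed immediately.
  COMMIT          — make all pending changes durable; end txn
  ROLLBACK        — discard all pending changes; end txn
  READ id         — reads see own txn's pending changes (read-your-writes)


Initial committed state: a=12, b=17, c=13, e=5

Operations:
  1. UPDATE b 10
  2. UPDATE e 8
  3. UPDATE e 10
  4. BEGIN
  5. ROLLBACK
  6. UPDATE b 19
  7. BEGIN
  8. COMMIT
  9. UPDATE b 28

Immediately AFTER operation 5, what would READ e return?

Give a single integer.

Answer: 10

Derivation:
Initial committed: {a=12, b=17, c=13, e=5}
Op 1: UPDATE b=10 (auto-commit; committed b=10)
Op 2: UPDATE e=8 (auto-commit; committed e=8)
Op 3: UPDATE e=10 (auto-commit; committed e=10)
Op 4: BEGIN: in_txn=True, pending={}
Op 5: ROLLBACK: discarded pending []; in_txn=False
After op 5: visible(e) = 10 (pending={}, committed={a=12, b=10, c=13, e=10})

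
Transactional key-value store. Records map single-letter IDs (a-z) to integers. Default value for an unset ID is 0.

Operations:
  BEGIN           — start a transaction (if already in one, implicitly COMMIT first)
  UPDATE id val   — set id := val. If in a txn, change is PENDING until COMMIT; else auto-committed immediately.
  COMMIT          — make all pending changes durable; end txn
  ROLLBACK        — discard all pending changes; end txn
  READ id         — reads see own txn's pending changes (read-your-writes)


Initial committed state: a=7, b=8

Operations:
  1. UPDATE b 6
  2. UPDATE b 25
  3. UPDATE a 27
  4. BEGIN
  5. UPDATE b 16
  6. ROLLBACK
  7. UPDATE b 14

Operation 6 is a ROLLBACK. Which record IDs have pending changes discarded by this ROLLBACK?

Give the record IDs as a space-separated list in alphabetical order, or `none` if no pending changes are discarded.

Initial committed: {a=7, b=8}
Op 1: UPDATE b=6 (auto-commit; committed b=6)
Op 2: UPDATE b=25 (auto-commit; committed b=25)
Op 3: UPDATE a=27 (auto-commit; committed a=27)
Op 4: BEGIN: in_txn=True, pending={}
Op 5: UPDATE b=16 (pending; pending now {b=16})
Op 6: ROLLBACK: discarded pending ['b']; in_txn=False
Op 7: UPDATE b=14 (auto-commit; committed b=14)
ROLLBACK at op 6 discards: ['b']

Answer: b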